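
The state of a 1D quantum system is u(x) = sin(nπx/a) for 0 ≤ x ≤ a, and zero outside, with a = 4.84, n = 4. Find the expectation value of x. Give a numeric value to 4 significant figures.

⟨x⟩ = ∫ x·|u|² dx / ∫|u|² dx (integrals over the domain).
With sin²θ = (1 − cos2θ)/2 on 0 ≤ x ≤ a: ∫sin²(nπx/a) dx = a/2, ∫x·sin²(nπx/a) dx = a²/4, ∫x²·sin²(nπx/a) dx = a³·(1/6 − 1/(4n²π²)); higher powers xᵏ the same way, integrating xᵏ·cos(2nπx/a) by parts.
State is unnormalized: ∫|u|² dx = 2.4200, and ∫u*·x·u dx = 5.8564, so ⟨x⟩ = 5.8564 / 2.4200.
⟨x⟩ = 2.4200.

2.420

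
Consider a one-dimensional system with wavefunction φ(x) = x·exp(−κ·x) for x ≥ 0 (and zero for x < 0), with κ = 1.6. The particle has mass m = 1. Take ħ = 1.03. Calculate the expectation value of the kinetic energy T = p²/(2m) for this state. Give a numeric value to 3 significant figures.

T = −(ħ²/2m) d²/dx², so ⟨T⟩ = −(ħ²/2m) ∫ φ*·φ'' dx / ∫|φ|² dx; with m = 1.
Differentiate x·exp(−κ·x) with the product rule; every integrand then reduces to terms xʲ·e^(−2κx) on [0, ∞), with ∫₀^∞ xʲ·e^(−2κx) dx = j!/(2κ)^(j+1).
State is unnormalized: ∫|φ|² dx = 0.061035, and ∫φ*·(−ħ²/2m · φ'') dx = 0.082883, so ⟨T⟩ = 0.082883 / 0.061035.
⟨T⟩ = 1.3580.

1.36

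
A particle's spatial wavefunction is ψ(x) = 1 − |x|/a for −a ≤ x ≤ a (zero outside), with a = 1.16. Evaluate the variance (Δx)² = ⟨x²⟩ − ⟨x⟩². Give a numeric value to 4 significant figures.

Compute ⟨x⟩ and ⟨x²⟩ separately, then (Δx)² = ⟨x²⟩ − ⟨x⟩².
ψ is even, so ∫ over [−a, a] = 2∫₀ᵃ with ψ = 1 − x/a there: ∫₀ᵃ (1 − x/a)² dx = a/3, ∫₀ᵃ x²(1 − x/a)² dx = a³/30, ∫₀ᵃ x⁴(1 − x/a)² dx = a⁵/105.
Normalization: ∫|ψ|² dx = 0.77333.
⟨x⟩ = 0.0000 and ⟨x²⟩ = 0.13456.
(Δx)² = 0.13456 − (0.0000)² = 0.13456.

0.1346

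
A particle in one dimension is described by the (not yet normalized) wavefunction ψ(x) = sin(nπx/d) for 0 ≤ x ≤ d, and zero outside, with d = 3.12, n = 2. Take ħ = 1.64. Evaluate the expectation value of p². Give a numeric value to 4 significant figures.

10.91

p² ψ = −ħ² d²ψ/dx²; ⟨p²⟩ = −ħ² ∫ ψ*·ψ'' dx / ∫|ψ|² dx.
d/dx sin(nπx/d) = (nπ/d)·cos(nπx/d) and d²/dx² sin(nπx/d) = −(nπ/d)²·sin(nπx/d); on 0 ≤ x ≤ d, ∫sin²(nπx/d) dx = d/2 and ∫sin(nπx/d)·cos(nπx/d) dx = 0.
State is unnormalized: ∫|ψ|² dx = 1.5600, and ∫ψ*·(−ħ² ψ'') dx = 17.016, so ⟨p²⟩ = 17.016 / 1.5600.
⟨p²⟩ = 10.908.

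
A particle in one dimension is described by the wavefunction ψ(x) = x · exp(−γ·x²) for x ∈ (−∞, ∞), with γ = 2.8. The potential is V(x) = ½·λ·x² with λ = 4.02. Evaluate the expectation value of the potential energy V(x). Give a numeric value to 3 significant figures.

0.538

⟨V⟩ = ∫ V(x)·|ψ|² dx / ∫|ψ|² dx.
Expand each integrand as polynomial × e^(−2γx²) and use ∫x^(2j)·e^(−2γx²) dx = (2j−1)!!/(4γ)^j · √(π/(2γ)), odd powers → 0; here √(π/(2γ)) = 0.74900.
State is unnormalized: ∫|ψ|² dx = 0.066875, and ∫ψ*·V(x)·ψ dx = 0.036005, so ⟨V⟩ = 0.036005 / 0.066875.
⟨V⟩ = 0.53839.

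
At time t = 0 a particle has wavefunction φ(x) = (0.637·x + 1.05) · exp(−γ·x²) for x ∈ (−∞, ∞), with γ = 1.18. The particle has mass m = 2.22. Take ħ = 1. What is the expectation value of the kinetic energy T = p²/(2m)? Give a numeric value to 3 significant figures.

T = −(ħ²/2m) d²/dx², so ⟨T⟩ = −(ħ²/2m) ∫ φ*·φ'' dx / ∫|φ|² dx; with m = 2.22.
Expand each integrand as polynomial × e^(−2γx²) and use ∫x^(2j)·e^(−2γx²) dx = (2j−1)!!/(4γ)^j · √(π/(2γ)), odd powers → 0; here √(π/(2γ)) = 1.1538. Differentiate with the product rule, d/dx e^(−γx²) = −2γx·e^(−γx²).
State is unnormalized: ∫|φ|² dx = 1.3712, and ∫φ*·(−ħ²/2m · φ'') dx = 0.41714, so ⟨T⟩ = 0.41714 / 1.3712.
⟨T⟩ = 0.30421.

0.304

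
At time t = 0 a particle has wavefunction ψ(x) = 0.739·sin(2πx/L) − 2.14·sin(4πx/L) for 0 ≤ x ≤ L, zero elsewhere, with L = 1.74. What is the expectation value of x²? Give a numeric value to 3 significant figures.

⟨x²⟩ = ∫ x²·|ψ|² dx / ∫|ψ|² dx (integrals over the domain).
On 0 ≤ x ≤ L (j ≠ l): ∫sin²(jπx/L) dx = L/2, ∫sin(jπx/L)·sin(lπx/L) dx = 0; diagonal moments ∫x·sin²(jπx/L) dx = L²/4, ∫x²·sin²(jπx/L) dx = L³·(1/6 − 1/(4j²π²)); cross terms ∫x·sin(jπx/L)·sin(lπx/L) dx = 0 for j + l even and −4jlL²/(π²(j² − l²)²) for j + l odd, ∫x²·sin(jπx/L)·sin(lπx/L) dx = (−1)^(j+l)·4jlL³/(π²(j² − l²)²); higher powers the same way via product-to-sum and parts.
State is unnormalized: ∫|ψ|² dx = 4.4594, and ∫ψ*·x²·ψ dx = 4.0688, so ⟨x²⟩ = 4.0688 / 4.4594.
⟨x²⟩ = 0.91242.

0.912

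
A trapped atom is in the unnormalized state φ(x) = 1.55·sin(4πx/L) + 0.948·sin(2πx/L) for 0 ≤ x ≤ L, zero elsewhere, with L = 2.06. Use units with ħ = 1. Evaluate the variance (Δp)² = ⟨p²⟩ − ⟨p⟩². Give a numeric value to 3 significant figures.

29.6

Compute ⟨p⟩ and ⟨p²⟩ separately; (Δp)² = ⟨p²⟩ − ⟨p⟩².
d²/dx² sin(jπx/L) = −(jπ/L)²·sin(jπx/L); on 0 ≤ x ≤ L, ∫sin²(jπx/L) dx = L/2 and ∫sin(jπx/L)·sin(lπx/L) dx = 0 for j ≠ l, so only diagonal terms survive in ∫|φ|² and ∫φ·φ″; ∫φ·φ′ dx = [φ²/2] between the walls = 0.
Normalization: ∫|φ|² dx = 3.4002.
⟨p⟩ = 0.0000 and ⟨p²⟩ = 29.614.
(Δp)² = 29.614 − (0.0000)² = 29.614.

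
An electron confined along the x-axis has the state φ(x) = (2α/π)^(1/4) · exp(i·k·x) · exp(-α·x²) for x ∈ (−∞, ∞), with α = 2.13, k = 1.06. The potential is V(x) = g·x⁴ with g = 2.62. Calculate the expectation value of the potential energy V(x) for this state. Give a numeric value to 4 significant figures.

0.1083

⟨V⟩ = ∫ V(x)·|φ|² dx.
Gaussian moments: ∫x^(2j)·e^(−2αx²) dx = (2j−1)!!/(4α)^j · √(π/(2α)), odd powers integrate to 0; here √(π/(2α)) = 0.85876.
⟨V⟩ = 0.10828.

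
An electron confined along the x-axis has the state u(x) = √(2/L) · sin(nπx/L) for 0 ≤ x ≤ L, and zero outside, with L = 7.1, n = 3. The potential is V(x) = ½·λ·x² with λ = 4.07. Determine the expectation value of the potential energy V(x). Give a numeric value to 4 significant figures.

⟨V⟩ = ∫ V(x)·|u|² dx.
With sin²θ = (1 − cos2θ)/2 on 0 ≤ x ≤ L: ∫sin²(nπx/L) dx = L/2, ∫x·sin²(nπx/L) dx = L²/4, ∫x²·sin²(nπx/L) dx = L³·(1/6 − 1/(4n²π²)); higher powers xᵏ the same way, integrating xᵏ·cos(2nπx/L) by parts.
⟨V⟩ = 33.617.

33.62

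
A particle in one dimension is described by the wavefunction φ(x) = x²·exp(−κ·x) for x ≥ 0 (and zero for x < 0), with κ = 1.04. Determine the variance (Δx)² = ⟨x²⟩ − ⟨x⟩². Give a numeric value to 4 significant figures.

1.156

Compute ⟨x⟩ and ⟨x²⟩ separately, then (Δx)² = ⟨x²⟩ − ⟨x⟩².
Every integrand reduces to terms xʲ·e^(−2κx) on [0, ∞); use ∫₀^∞ xʲ·e^(−2κx) dx = j!/(2κ)^(j+1).
Normalization: ∫|φ|² dx = 0.61645.
⟨x⟩ = 2.4038 and ⟨x²⟩ = 6.9342.
(Δx)² = 6.9342 − (2.4038)² = 1.1557.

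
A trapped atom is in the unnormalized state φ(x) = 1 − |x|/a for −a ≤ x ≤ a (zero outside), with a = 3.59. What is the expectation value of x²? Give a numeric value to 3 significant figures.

⟨x²⟩ = ∫ x²·|φ|² dx / ∫|φ|² dx (integrals over the domain).
φ is even, so ∫ over [−a, a] = 2∫₀ᵃ with φ = 1 − x/a there: ∫₀ᵃ (1 − x/a)² dx = a/3, ∫₀ᵃ x²(1 − x/a)² dx = a³/30, ∫₀ᵃ x⁴(1 − x/a)² dx = a⁵/105.
State is unnormalized: ∫|φ|² dx = 2.3933, and ∫φ*·x²·φ dx = 3.0846, so ⟨x²⟩ = 3.0846 / 2.3933.
⟨x²⟩ = 1.2888.

1.29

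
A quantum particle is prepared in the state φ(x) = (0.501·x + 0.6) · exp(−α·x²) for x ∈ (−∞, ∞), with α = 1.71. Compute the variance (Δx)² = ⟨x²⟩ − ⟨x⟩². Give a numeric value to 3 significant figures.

0.124

Compute ⟨x⟩ and ⟨x²⟩ separately, then (Δx)² = ⟨x²⟩ − ⟨x⟩².
Expand each integrand as polynomial × e^(−2αx²) and use ∫x^(2j)·e^(−2αx²) dx = (2j−1)!!/(4α)^j · √(π/(2α)), odd powers → 0; here √(π/(2α)) = 0.95843.
Normalization: ∫|φ|² dx = 0.38021.
⟨x⟩ = 0.22157 and ⟨x²⟩ = 0.17325.
(Δx)² = 0.17325 − (0.22157)² = 0.12415.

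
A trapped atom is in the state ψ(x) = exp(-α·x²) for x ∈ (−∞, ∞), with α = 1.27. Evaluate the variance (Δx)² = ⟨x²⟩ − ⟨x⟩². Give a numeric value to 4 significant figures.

Compute ⟨x⟩ and ⟨x²⟩ separately, then (Δx)² = ⟨x²⟩ − ⟨x⟩².
Gaussian moments: ∫x^(2j)·e^(−2αx²) dx = (2j−1)!!/(4α)^j · √(π/(2α)), odd powers integrate to 0; here √(π/(2α)) = 1.1121.
Normalization: ∫|ψ|² dx = 1.1121.
⟨x⟩ = 0.0000 and ⟨x²⟩ = 0.19685.
(Δx)² = 0.19685 − (0.0000)² = 0.19685.

0.1969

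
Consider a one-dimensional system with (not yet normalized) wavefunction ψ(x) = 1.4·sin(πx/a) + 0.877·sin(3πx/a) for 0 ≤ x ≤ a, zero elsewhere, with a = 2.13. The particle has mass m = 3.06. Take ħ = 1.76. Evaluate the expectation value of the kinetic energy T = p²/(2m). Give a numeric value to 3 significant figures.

3.58

T = −(ħ²/2m) d²/dx², so ⟨T⟩ = −(ħ²/2m) ∫ ψ*·ψ'' dx / ∫|ψ|² dx; with m = 3.06.
d²/dx² sin(jπx/a) = −(jπ/a)²·sin(jπx/a); on 0 ≤ x ≤ a, ∫sin²(jπx/a) dx = a/2 and ∫sin(jπx/a)·sin(lπx/a) dx = 0 for j ≠ l, so only diagonal terms survive in ∫|ψ|² and ∫ψ·ψ″; ∫ψ·ψ′ dx = [ψ²/2] between the walls = 0.
State is unnormalized: ∫|ψ|² dx = 2.9065, and ∫ψ*·(−ħ²/2m · ψ'') dx = 10.416, so ⟨T⟩ = 10.416 / 2.9065.
⟨T⟩ = 3.5835.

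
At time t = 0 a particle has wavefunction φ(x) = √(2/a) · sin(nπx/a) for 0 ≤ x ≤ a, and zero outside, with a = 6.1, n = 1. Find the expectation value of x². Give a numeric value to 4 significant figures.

10.52

⟨x²⟩ = ∫ x²·|φ|² dx (integrals over the domain).
With sin²θ = (1 − cos2θ)/2 on 0 ≤ x ≤ a: ∫sin²(nπx/a) dx = a/2, ∫x·sin²(nπx/a) dx = a²/4, ∫x²·sin²(nπx/a) dx = a³·(1/6 − 1/(4n²π²)); higher powers xᵏ the same way, integrating xᵏ·cos(2nπx/a) by parts.
⟨x²⟩ = 10.518.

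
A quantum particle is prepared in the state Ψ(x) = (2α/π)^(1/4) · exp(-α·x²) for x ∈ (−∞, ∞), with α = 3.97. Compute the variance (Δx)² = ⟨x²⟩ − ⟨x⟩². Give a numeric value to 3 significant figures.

Compute ⟨x⟩ and ⟨x²⟩ separately, then (Δx)² = ⟨x²⟩ − ⟨x⟩².
Gaussian moments: ∫x^(2j)·e^(−2αx²) dx = (2j−1)!!/(4α)^j · √(π/(2α)), odd powers integrate to 0; here √(π/(2α)) = 0.62902.
⟨x⟩ = 0.0000 and ⟨x²⟩ = 0.062972.
(Δx)² = 0.062972 − (0.0000)² = 0.062972.

0.0630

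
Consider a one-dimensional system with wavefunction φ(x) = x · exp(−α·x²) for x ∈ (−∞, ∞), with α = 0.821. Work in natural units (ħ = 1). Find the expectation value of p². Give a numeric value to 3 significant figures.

p² φ = −ħ² d²φ/dx²; ⟨p²⟩ = −ħ² ∫ φ*·φ'' dx / ∫|φ|² dx.
Expand each integrand as polynomial × e^(−2αx²) and use ∫x^(2j)·e^(−2αx²) dx = (2j−1)!!/(4α)^j · √(π/(2α)), odd powers → 0; here √(π/(2α)) = 1.3832. Differentiate with the product rule, d/dx e^(−αx²) = −2αx·e^(−αx²).
State is unnormalized: ∫|φ|² dx = 0.42120, and ∫φ*·(−ħ² φ'') dx = 1.0374, so ⟨p²⟩ = 1.0374 / 0.42120.
⟨p²⟩ = 2.4630.

2.46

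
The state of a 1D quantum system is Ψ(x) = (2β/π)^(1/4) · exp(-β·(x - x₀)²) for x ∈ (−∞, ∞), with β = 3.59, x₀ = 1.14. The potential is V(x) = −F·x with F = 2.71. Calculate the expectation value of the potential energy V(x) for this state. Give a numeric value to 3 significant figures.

⟨V⟩ = ∫ V(x)·|Ψ|² dx.
Gaussian moments (u = x − x₀): ∫u^(2j)·e^(−2βu²) du = (2j−1)!!/(4β)^j · √(π/(2β)), odd powers integrate to 0; here √(π/(2β)) = 0.66147.
⟨V⟩ = -3.0894.

-3.09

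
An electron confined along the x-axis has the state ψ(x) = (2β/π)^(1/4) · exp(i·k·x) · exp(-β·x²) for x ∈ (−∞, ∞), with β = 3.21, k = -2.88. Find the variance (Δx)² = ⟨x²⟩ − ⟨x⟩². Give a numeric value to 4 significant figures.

Compute ⟨x⟩ and ⟨x²⟩ separately, then (Δx)² = ⟨x²⟩ − ⟨x⟩².
Gaussian moments: ∫x^(2j)·e^(−2βx²) dx = (2j−1)!!/(4β)^j · √(π/(2β)), odd powers integrate to 0; here √(π/(2β)) = 0.69953.
⟨x⟩ = 0.0000 and ⟨x²⟩ = 0.077882.
(Δx)² = 0.077882 − (0.0000)² = 0.077882.

0.07788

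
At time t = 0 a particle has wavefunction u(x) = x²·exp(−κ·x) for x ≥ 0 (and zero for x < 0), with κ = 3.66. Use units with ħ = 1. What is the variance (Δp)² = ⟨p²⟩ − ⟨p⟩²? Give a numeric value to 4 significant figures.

4.465

Compute ⟨p⟩ and ⟨p²⟩ separately; (Δp)² = ⟨p²⟩ − ⟨p⟩².
Differentiate x²·exp(−κ·x) with the product rule; every integrand then reduces to terms xʲ·e^(−2κx) on [0, ∞), with ∫₀^∞ xʲ·e^(−2κx) dx = j!/(2κ)^(j+1).
Normalization: ∫|u|² dx = 0.0011420.
⟨p⟩ = 0.0000 and ⟨p²⟩ = 4.4652.
(Δp)² = 4.4652 − (0.0000)² = 4.4652.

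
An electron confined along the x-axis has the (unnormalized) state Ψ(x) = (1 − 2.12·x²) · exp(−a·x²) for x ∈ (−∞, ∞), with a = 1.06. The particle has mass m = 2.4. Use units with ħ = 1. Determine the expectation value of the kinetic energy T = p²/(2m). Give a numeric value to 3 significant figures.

1.10

T = −(ħ²/2m) d²/dx², so ⟨T⟩ = −(ħ²/2m) ∫ Ψ*·Ψ'' dx / ∫|Ψ|² dx; with m = 2.4.
Expand each integrand as polynomial × e^(−2ax²) and use ∫x^(2j)·e^(−2ax²) dx = (2j−1)!!/(4a)^j · √(π/(2a)), odd powers → 0; here √(π/(2a)) = 1.2173. Differentiate with the product rule, d/dx e^(−ax²) = −2ax·e^(−ax²).
State is unnormalized: ∫|Ψ|² dx = 0.91299, and ∫Ψ*·(−ħ²/2m · Ψ'') dx = 1.0081, so ⟨T⟩ = 1.0081 / 0.91299.
⟨T⟩ = 1.1042.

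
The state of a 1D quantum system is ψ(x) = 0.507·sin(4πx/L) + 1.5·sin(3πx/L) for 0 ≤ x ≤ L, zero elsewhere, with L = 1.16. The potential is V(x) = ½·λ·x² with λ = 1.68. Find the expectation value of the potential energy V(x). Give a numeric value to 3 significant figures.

⟨V⟩ = ∫ V(x)·|ψ|² dx / ∫|ψ|² dx.
On 0 ≤ x ≤ L (j ≠ l): ∫sin²(jπx/L) dx = L/2, ∫sin(jπx/L)·sin(lπx/L) dx = 0; diagonal moments ∫x·sin²(jπx/L) dx = L²/4, ∫x²·sin²(jπx/L) dx = L³·(1/6 − 1/(4j²π²)); cross terms ∫x·sin(jπx/L)·sin(lπx/L) dx = 0 for j + l even and −4jlL²/(π²(j² − l²)²) for j + l odd, ∫x²·sin(jπx/L)·sin(lπx/L) dx = (−1)^(j+l)·4jlL³/(π²(j² − l²)²); higher powers the same way via product-to-sum and parts.
State is unnormalized: ∫|ψ|² dx = 1.4541, and ∫ψ*·V(x)·ψ dx = 0.34108, so ⟨V⟩ = 0.34108 / 1.4541.
⟨V⟩ = 0.23457.

0.235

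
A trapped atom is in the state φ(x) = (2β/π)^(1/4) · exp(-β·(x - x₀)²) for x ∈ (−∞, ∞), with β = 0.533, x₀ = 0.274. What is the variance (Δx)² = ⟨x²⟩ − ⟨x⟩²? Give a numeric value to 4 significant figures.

Compute ⟨x⟩ and ⟨x²⟩ separately, then (Δx)² = ⟨x²⟩ − ⟨x⟩².
Gaussian moments (u = x − x₀): ∫u^(2j)·e^(−2βu²) du = (2j−1)!!/(4β)^j · √(π/(2β)), odd powers integrate to 0; here √(π/(2β)) = 1.7167.
⟨x⟩ = 0.27400 and ⟨x²⟩ = 0.54412.
(Δx)² = 0.54412 − (0.27400)² = 0.46904.

0.4690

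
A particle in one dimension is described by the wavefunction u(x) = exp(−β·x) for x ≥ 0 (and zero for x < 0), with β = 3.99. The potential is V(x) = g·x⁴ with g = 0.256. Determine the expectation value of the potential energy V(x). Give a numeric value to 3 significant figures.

⟨V⟩ = ∫ V(x)·|u|² dx / ∫|u|² dx.
Every integrand reduces to terms xʲ·e^(−2βx) on [0, ∞); use ∫₀^∞ xʲ·e^(−2βx) dx = j!/(2β)^(j+1).
State is unnormalized: ∫|u|² dx = 0.12531, and ∫u*·V(x)·u dx = 0.00018986, so ⟨V⟩ = 0.00018986 / 0.12531.
⟨V⟩ = 0.0015151.

0.00152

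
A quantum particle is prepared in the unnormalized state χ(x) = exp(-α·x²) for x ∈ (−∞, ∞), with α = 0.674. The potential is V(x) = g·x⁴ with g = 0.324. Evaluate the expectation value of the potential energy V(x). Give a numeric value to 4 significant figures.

⟨V⟩ = ∫ V(x)·|χ|² dx / ∫|χ|² dx.
Gaussian moments: ∫x^(2j)·e^(−2αx²) dx = (2j−1)!!/(4α)^j · √(π/(2α)), odd powers integrate to 0; here √(π/(2α)) = 1.5266.
State is unnormalized: ∫|χ|² dx = 1.5266, and ∫χ*·V(x)·χ dx = 0.20415, so ⟨V⟩ = 0.20415 / 1.5266.
⟨V⟩ = 0.13373.

0.1337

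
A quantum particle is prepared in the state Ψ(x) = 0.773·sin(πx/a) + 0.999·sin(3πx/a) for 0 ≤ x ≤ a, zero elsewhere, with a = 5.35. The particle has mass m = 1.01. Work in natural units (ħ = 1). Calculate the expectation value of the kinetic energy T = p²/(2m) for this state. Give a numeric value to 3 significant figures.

T = −(ħ²/2m) d²/dx², so ⟨T⟩ = −(ħ²/2m) ∫ Ψ*·Ψ'' dx / ∫|Ψ|² dx; with m = 1.01.
d²/dx² sin(jπx/a) = −(jπ/a)²·sin(jπx/a); on 0 ≤ x ≤ a, ∫sin²(jπx/a) dx = a/2 and ∫sin(jπx/a)·sin(lπx/a) dx = 0 for j ≠ l, so only diagonal terms survive in ∫|Ψ|² and ∫Ψ·Ψ″; ∫Ψ·Ψ′ dx = [Ψ²/2] between the walls = 0.
State is unnormalized: ∫|Ψ|² dx = 4.2680, and ∫Ψ*·(−ħ²/2m · Ψ'') dx = 4.3743, so ⟨T⟩ = 4.3743 / 4.2680.
⟨T⟩ = 1.0249.

1.02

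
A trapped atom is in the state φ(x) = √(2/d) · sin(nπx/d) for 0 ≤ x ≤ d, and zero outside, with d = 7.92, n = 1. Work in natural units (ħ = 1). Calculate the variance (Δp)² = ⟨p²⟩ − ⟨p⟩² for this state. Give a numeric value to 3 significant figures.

Compute ⟨p⟩ and ⟨p²⟩ separately; (Δp)² = ⟨p²⟩ − ⟨p⟩².
d/dx sin(nπx/d) = (nπ/d)·cos(nπx/d) and d²/dx² sin(nπx/d) = −(nπ/d)²·sin(nπx/d); on 0 ≤ x ≤ d, ∫sin²(nπx/d) dx = d/2 and ∫sin(nπx/d)·cos(nπx/d) dx = 0.
⟨p⟩ = 0.0000 and ⟨p²⟩ = 0.15734.
(Δp)² = 0.15734 − (0.0000)² = 0.15734.

0.157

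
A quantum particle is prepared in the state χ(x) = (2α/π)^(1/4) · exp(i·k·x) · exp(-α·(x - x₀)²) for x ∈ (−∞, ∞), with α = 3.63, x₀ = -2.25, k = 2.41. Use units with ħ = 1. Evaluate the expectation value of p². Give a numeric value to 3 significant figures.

9.44

p² χ = −ħ² d²χ/dx²; ⟨p²⟩ = −ħ² ∫ χ*·χ'' dx.
Gaussian moments (u = x − x₀): ∫u^(2j)·e^(−2αu²) du = (2j−1)!!/(4α)^j · √(π/(2α)), odd powers integrate to 0; here √(π/(2α)) = 0.65782. Derivatives: χ′ = (ik − 2αu)·χ, χ″ = ((ik − 2αu)² − 2α)·χ; the odd-in-u pieces drop out.
⟨p²⟩ = 9.4381.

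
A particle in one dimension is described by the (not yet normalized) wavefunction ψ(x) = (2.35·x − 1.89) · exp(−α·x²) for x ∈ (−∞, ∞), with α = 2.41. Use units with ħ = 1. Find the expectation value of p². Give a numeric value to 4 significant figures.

3.076

p² ψ = −ħ² d²ψ/dx²; ⟨p²⟩ = −ħ² ∫ ψ*·ψ'' dx / ∫|ψ|² dx.
Expand each integrand as polynomial × e^(−2αx²) and use ∫x^(2j)·e^(−2αx²) dx = (2j−1)!!/(4α)^j · √(π/(2α)), odd powers → 0; here √(π/(2α)) = 0.80733. Differentiate with the product rule, d/dx e^(−αx²) = −2αx·e^(−αx²).
State is unnormalized: ∫|ψ|² dx = 3.3464, and ∫ψ*·(−ħ² ψ'') dx = 10.294, so ⟨p²⟩ = 10.294 / 3.3464.
⟨p²⟩ = 3.0762.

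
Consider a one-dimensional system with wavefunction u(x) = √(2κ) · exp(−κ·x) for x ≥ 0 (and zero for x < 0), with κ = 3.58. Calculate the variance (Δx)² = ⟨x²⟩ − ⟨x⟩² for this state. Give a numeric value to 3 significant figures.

0.0195

Compute ⟨x⟩ and ⟨x²⟩ separately, then (Δx)² = ⟨x²⟩ − ⟨x⟩².
Every integrand reduces to terms xʲ·e^(−2κx) on [0, ∞); use ∫₀^∞ xʲ·e^(−2κx) dx = j!/(2κ)^(j+1).
⟨x⟩ = 0.13966 and ⟨x²⟩ = 0.039013.
(Δx)² = 0.039013 − (0.13966)² = 0.019506.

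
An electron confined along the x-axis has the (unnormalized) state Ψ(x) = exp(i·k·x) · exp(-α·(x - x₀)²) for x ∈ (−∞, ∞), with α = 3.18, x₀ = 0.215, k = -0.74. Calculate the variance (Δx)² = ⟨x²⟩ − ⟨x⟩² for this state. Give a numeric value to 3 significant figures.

Compute ⟨x⟩ and ⟨x²⟩ separately, then (Δx)² = ⟨x²⟩ − ⟨x⟩².
Gaussian moments (u = x − x₀): ∫u^(2j)·e^(−2αu²) du = (2j−1)!!/(4α)^j · √(π/(2α)), odd powers integrate to 0; here √(π/(2α)) = 0.70282.
Normalization: ∫|Ψ|² dx = 0.70282.
⟨x⟩ = 0.21500 and ⟨x²⟩ = 0.12484.
(Δx)² = 0.12484 − (0.21500)² = 0.078616.

0.0786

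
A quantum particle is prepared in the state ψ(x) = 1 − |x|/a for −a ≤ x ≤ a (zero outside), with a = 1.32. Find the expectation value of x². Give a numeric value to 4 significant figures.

0.1742

⟨x²⟩ = ∫ x²·|ψ|² dx / ∫|ψ|² dx (integrals over the domain).
ψ is even, so ∫ over [−a, a] = 2∫₀ᵃ with ψ = 1 − x/a there: ∫₀ᵃ (1 − x/a)² dx = a/3, ∫₀ᵃ x²(1 − x/a)² dx = a³/30, ∫₀ᵃ x⁴(1 − x/a)² dx = a⁵/105.
State is unnormalized: ∫|ψ|² dx = 0.88000, and ∫ψ*·x²·ψ dx = 0.15333, so ⟨x²⟩ = 0.15333 / 0.88000.
⟨x²⟩ = 0.17424.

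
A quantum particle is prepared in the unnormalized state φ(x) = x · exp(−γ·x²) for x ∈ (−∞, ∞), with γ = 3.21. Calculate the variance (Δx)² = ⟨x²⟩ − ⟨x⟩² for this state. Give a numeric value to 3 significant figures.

Compute ⟨x⟩ and ⟨x²⟩ separately, then (Δx)² = ⟨x²⟩ − ⟨x⟩².
Expand each integrand as polynomial × e^(−2γx²) and use ∫x^(2j)·e^(−2γx²) dx = (2j−1)!!/(4γ)^j · √(π/(2γ)), odd powers → 0; here √(π/(2γ)) = 0.69953.
Normalization: ∫|φ|² dx = 0.054481.
⟨x⟩ = 0.0000 and ⟨x²⟩ = 0.23364.
(Δx)² = 0.23364 − (0.0000)² = 0.23364.

0.234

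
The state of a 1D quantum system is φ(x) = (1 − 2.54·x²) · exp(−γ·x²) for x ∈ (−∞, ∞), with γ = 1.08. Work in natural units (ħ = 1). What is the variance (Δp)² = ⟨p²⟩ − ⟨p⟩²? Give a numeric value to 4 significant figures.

5.764

Compute ⟨p⟩ and ⟨p²⟩ separately; (Δp)² = ⟨p²⟩ − ⟨p⟩².
Expand each integrand as polynomial × e^(−2γx²) and use ∫x^(2j)·e^(−2γx²) dx = (2j−1)!!/(4γ)^j · √(π/(2γ)), odd powers → 0; here √(π/(2γ)) = 1.2060. Differentiate with the product rule, d/dx e^(−γx²) = −2γx·e^(−γx²).
Normalization: ∫|φ|² dx = 1.0386.
⟨p⟩ = 0.0000 and ⟨p²⟩ = 5.7636.
(Δp)² = 5.7636 − (0.0000)² = 5.7636.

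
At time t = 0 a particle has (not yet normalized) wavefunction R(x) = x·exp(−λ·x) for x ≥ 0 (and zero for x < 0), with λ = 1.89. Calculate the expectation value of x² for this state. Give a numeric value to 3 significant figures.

⟨x²⟩ = ∫ x²·|R|² dx / ∫|R|² dx (integrals over the domain).
Every integrand reduces to terms xʲ·e^(−2λx) on [0, ∞); use ∫₀^∞ xʲ·e^(−2λx) dx = j!/(2λ)^(j+1).
State is unnormalized: ∫|R|² dx = 0.037030, and ∫R*·x²·R dx = 0.031099, so ⟨x²⟩ = 0.031099 / 0.037030.
⟨x²⟩ = 0.83984.

0.840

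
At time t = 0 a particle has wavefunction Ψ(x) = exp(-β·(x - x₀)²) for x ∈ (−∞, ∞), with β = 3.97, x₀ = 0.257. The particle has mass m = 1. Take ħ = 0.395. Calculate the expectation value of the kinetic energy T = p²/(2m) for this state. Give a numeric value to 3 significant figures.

T = −(ħ²/2m) d²/dx², so ⟨T⟩ = −(ħ²/2m) ∫ Ψ*·Ψ'' dx / ∫|Ψ|² dx; with m = 1.
Gaussian moments (u = x − x₀): ∫u^(2j)·e^(−2βu²) du = (2j−1)!!/(4β)^j · √(π/(2β)), odd powers integrate to 0; here √(π/(2β)) = 0.62902. Derivatives: d/dx e^(−βu²) = −2βu·e^(−βu²), d²/dx² e^(−βu²) = (4β²u² − 2β)·e^(−βu²).
State is unnormalized: ∫|Ψ|² dx = 0.62902, and ∫Ψ*·(−ħ²/2m · Ψ'') dx = 0.19481, so ⟨T⟩ = 0.19481 / 0.62902.
⟨T⟩ = 0.30971.

0.310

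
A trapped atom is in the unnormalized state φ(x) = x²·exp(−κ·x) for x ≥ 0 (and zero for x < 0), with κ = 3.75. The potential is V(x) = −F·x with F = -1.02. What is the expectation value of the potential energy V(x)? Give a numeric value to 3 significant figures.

0.680

⟨V⟩ = ∫ V(x)·|φ|² dx / ∫|φ|² dx.
Every integrand reduces to terms xʲ·e^(−2κx) on [0, ∞); use ∫₀^∞ xʲ·e^(−2κx) dx = j!/(2κ)^(j+1).
State is unnormalized: ∫|φ|² dx = 0.0010114, and ∫φ*·V(x)·φ dx = 0.00068772, so ⟨V⟩ = 0.00068772 / 0.0010114.
⟨V⟩ = 0.68000.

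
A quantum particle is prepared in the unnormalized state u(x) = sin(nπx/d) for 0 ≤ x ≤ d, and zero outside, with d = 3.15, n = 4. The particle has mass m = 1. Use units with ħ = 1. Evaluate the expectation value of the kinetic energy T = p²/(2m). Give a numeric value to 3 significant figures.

T = −(ħ²/2m) d²/dx², so ⟨T⟩ = −(ħ²/2m) ∫ u*·u'' dx / ∫|u|² dx; with m = 1.
d/dx sin(nπx/d) = (nπ/d)·cos(nπx/d) and d²/dx² sin(nπx/d) = −(nπ/d)²·sin(nπx/d); on 0 ≤ x ≤ d, ∫sin²(nπx/d) dx = d/2 and ∫sin(nπx/d)·cos(nπx/d) dx = 0.
State is unnormalized: ∫|u|² dx = 1.5750, and ∫u*·(−ħ²/2m · u'') dx = 12.533, so ⟨T⟩ = 12.533 / 1.5750.
⟨T⟩ = 7.9574.

7.96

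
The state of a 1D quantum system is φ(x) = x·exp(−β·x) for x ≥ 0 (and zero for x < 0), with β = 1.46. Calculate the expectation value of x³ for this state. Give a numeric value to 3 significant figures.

⟨x³⟩ = ∫ x³·|φ|² dx / ∫|φ|² dx (integrals over the domain).
Every integrand reduces to terms xʲ·e^(−2βx) on [0, ∞); use ∫₀^∞ xʲ·e^(−2βx) dx = j!/(2β)^(j+1).
State is unnormalized: ∫|φ|² dx = 0.080331, and ∫φ*·x³·φ dx = 0.19359, so ⟨x³⟩ = 0.19359 / 0.080331.
⟨x³⟩ = 2.4099.

2.41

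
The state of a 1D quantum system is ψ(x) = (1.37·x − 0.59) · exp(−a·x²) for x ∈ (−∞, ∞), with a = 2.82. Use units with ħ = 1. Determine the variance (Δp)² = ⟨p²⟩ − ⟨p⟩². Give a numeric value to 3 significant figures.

Compute ⟨p⟩ and ⟨p²⟩ separately; (Δp)² = ⟨p²⟩ − ⟨p⟩².
Expand each integrand as polynomial × e^(−2ax²) and use ∫x^(2j)·e^(−2ax²) dx = (2j−1)!!/(4a)^j · √(π/(2a)), odd powers → 0; here √(π/(2a)) = 0.74634. Differentiate with the product rule, d/dx e^(−ax²) = −2ax·e^(−ax²).
Normalization: ∫|ψ|² dx = 0.38398.
⟨p⟩ = 0.0000 and ⟨p²⟩ = 4.6440.
(Δp)² = 4.6440 − (0.0000)² = 4.6440.

4.64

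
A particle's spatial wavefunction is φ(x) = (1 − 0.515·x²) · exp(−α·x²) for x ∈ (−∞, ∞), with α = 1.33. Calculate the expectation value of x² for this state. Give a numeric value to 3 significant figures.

0.126

⟨x²⟩ = ∫ x²·|φ|² dx / ∫|φ|² dx (integrals over the domain).
Expand each integrand as polynomial × e^(−2αx²) and use ∫x^(2j)·e^(−2αx²) dx = (2j−1)!!/(4α)^j · √(π/(2α)), odd powers → 0; here √(π/(2α)) = 1.0868.
State is unnormalized: ∫|φ|² dx = 0.90691, and ∫φ*·x²·φ dx = 0.11434, so ⟨x²⟩ = 0.11434 / 0.90691.
⟨x²⟩ = 0.12608.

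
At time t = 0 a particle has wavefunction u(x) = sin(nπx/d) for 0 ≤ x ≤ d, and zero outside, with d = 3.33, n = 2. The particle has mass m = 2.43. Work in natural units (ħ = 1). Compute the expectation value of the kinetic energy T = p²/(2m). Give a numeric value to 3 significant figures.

T = −(ħ²/2m) d²/dx², so ⟨T⟩ = −(ħ²/2m) ∫ u*·u'' dx / ∫|u|² dx; with m = 2.43.
d/dx sin(nπx/d) = (nπ/d)·cos(nπx/d) and d²/dx² sin(nπx/d) = −(nπ/d)²·sin(nπx/d); on 0 ≤ x ≤ d, ∫sin²(nπx/d) dx = d/2 and ∫sin(nπx/d)·cos(nπx/d) dx = 0.
State is unnormalized: ∫|u|² dx = 1.6650, and ∫u*·(−ħ²/2m · u'') dx = 1.2197, so ⟨T⟩ = 1.2197 / 1.6650.
⟨T⟩ = 0.73255.

0.733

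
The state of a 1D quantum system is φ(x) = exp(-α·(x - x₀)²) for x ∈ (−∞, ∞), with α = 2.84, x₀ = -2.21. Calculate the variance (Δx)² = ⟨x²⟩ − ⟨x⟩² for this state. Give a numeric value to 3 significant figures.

0.0880

Compute ⟨x⟩ and ⟨x²⟩ separately, then (Δx)² = ⟨x²⟩ − ⟨x⟩².
Gaussian moments (u = x − x₀): ∫u^(2j)·e^(−2αu²) du = (2j−1)!!/(4α)^j · √(π/(2α)), odd powers integrate to 0; here √(π/(2α)) = 0.74371.
Normalization: ∫|φ|² dx = 0.74371.
⟨x⟩ = -2.2100 and ⟨x²⟩ = 4.9721.
(Δx)² = 4.9721 − (-2.2100)² = 0.088028.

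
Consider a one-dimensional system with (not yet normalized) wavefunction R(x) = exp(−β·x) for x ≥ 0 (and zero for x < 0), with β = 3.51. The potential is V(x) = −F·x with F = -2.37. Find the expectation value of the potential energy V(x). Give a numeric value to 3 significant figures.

0.338

⟨V⟩ = ∫ V(x)·|R|² dx / ∫|R|² dx.
Every integrand reduces to terms xʲ·e^(−2βx) on [0, ∞); use ∫₀^∞ xʲ·e^(−2βx) dx = j!/(2β)^(j+1).
State is unnormalized: ∫|R|² dx = 0.14245, and ∫R*·V(x)·R dx = 0.048092, so ⟨V⟩ = 0.048092 / 0.14245.
⟨V⟩ = 0.33761.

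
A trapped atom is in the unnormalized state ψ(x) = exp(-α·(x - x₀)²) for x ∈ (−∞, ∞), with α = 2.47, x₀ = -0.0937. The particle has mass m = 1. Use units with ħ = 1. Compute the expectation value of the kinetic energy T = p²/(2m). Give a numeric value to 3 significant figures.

1.24

T = −(ħ²/2m) d²/dx², so ⟨T⟩ = −(ħ²/2m) ∫ ψ*·ψ'' dx / ∫|ψ|² dx; with m = 1.
Gaussian moments (u = x − x₀): ∫u^(2j)·e^(−2αu²) du = (2j−1)!!/(4α)^j · √(π/(2α)), odd powers integrate to 0; here √(π/(2α)) = 0.79746. Derivatives: d/dx e^(−αu²) = −2αu·e^(−αu²), d²/dx² e^(−αu²) = (4α²u² − 2α)·e^(−αu²).
State is unnormalized: ∫|ψ|² dx = 0.79746, and ∫ψ*·(−ħ²/2m · ψ'') dx = 0.98487, so ⟨T⟩ = 0.98487 / 0.79746.
⟨T⟩ = 1.2350.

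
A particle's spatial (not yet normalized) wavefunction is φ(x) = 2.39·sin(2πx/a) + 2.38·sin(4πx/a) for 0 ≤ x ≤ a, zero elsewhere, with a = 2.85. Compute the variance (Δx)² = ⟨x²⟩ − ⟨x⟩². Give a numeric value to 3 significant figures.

Compute ⟨x⟩ and ⟨x²⟩ separately, then (Δx)² = ⟨x²⟩ − ⟨x⟩².
On 0 ≤ x ≤ a (j ≠ l): ∫sin²(jπx/a) dx = a/2, ∫sin(jπx/a)·sin(lπx/a) dx = 0; diagonal moments ∫x·sin²(jπx/a) dx = a²/4, ∫x²·sin²(jπx/a) dx = a³·(1/6 − 1/(4j²π²)); cross terms ∫x·sin(jπx/a)·sin(lπx/a) dx = 0 for j + l even and −4jla²/(π²(j² − l²)²) for j + l odd, ∫x²·sin(jπx/a)·sin(lπx/a) dx = (−1)^(j+l)·4jla³/(π²(j² − l²)²); higher powers the same way via product-to-sum and parts.
Normalization: ∫|φ|² dx = 16.212.
⟨x⟩ = 1.4250 and ⟨x²⟩ = 3.0088.
(Δx)² = 3.0088 − (1.4250)² = 0.97818.

0.978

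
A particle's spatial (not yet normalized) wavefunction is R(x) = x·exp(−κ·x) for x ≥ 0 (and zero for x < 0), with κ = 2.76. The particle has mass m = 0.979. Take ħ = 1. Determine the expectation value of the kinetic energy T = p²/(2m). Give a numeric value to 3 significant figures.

3.89

T = −(ħ²/2m) d²/dx², so ⟨T⟩ = −(ħ²/2m) ∫ R*·R'' dx / ∫|R|² dx; with m = 0.979.
Differentiate x·exp(−κ·x) with the product rule; every integrand then reduces to terms xʲ·e^(−2κx) on [0, ∞), with ∫₀^∞ xʲ·e^(−2κx) dx = j!/(2κ)^(j+1).
State is unnormalized: ∫|R|² dx = 0.011891, and ∫R*·(−ħ²/2m · R'') dx = 0.046261, so ⟨T⟩ = 0.046261 / 0.011891.
⟨T⟩ = 3.8905.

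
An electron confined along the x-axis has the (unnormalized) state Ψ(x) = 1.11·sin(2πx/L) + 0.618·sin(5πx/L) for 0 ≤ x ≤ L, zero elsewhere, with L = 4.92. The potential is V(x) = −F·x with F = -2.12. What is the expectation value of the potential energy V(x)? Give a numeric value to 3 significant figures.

⟨V⟩ = ∫ V(x)·|Ψ|² dx / ∫|Ψ|² dx.
On 0 ≤ x ≤ L (j ≠ l): ∫sin²(jπx/L) dx = L/2, ∫sin(jπx/L)·sin(lπx/L) dx = 0; diagonal moments ∫x·sin²(jπx/L) dx = L²/4, ∫x²·sin²(jπx/L) dx = L³·(1/6 − 1/(4j²π²)); cross terms ∫x·sin(jπx/L)·sin(lπx/L) dx = 0 for j + l even and −4jlL²/(π²(j² − l²)²) for j + l odd, ∫x²·sin(jπx/L)·sin(lπx/L) dx = (−1)^(j+l)·4jlL³/(π²(j² − l²)²); higher powers the same way via product-to-sum and parts.
State is unnormalized: ∫|Ψ|² dx = 3.9705, and ∫Ψ*·V(x)·Ψ dx = 20.060, so ⟨V⟩ = 20.060 / 3.9705.
⟨V⟩ = 5.0522.

5.05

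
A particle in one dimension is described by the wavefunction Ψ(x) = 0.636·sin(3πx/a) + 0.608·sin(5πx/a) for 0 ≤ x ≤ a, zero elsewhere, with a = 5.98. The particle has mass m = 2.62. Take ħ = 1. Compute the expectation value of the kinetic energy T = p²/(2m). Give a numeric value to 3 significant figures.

T = −(ħ²/2m) d²/dx², so ⟨T⟩ = −(ħ²/2m) ∫ Ψ*·Ψ'' dx / ∫|Ψ|² dx; with m = 2.62.
d²/dx² sin(jπx/a) = −(jπ/a)²·sin(jπx/a); on 0 ≤ x ≤ a, ∫sin²(jπx/a) dx = a/2 and ∫sin(jπx/a)·sin(lπx/a) dx = 0 for j ≠ l, so only diagonal terms survive in ∫|Ψ|² and ∫Ψ·Ψ″; ∫Ψ·Ψ′ dx = [Ψ²/2] between the walls = 0.
State is unnormalized: ∫|Ψ|² dx = 2.3147, and ∫Ψ*·(−ħ²/2m · Ψ'') dx = 2.0287, so ⟨T⟩ = 2.0287 / 2.3147.
⟨T⟩ = 0.87644.

0.876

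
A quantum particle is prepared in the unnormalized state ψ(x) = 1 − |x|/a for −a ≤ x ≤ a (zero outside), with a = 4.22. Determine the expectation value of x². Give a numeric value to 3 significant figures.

⟨x²⟩ = ∫ x²·|ψ|² dx / ∫|ψ|² dx (integrals over the domain).
ψ is even, so ∫ over [−a, a] = 2∫₀ᵃ with ψ = 1 − x/a there: ∫₀ᵃ (1 − x/a)² dx = a/3, ∫₀ᵃ x²(1 − x/a)² dx = a³/30, ∫₀ᵃ x⁴(1 − x/a)² dx = a⁵/105.
State is unnormalized: ∫|ψ|² dx = 2.8133, and ∫ψ*·x²·ψ dx = 5.0101, so ⟨x²⟩ = 5.0101 / 2.8133.
⟨x²⟩ = 1.7808.

1.78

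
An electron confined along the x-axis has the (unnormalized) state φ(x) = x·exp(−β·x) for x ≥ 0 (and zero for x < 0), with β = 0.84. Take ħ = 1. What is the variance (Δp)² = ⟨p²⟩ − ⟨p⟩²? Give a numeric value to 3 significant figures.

0.706

Compute ⟨p⟩ and ⟨p²⟩ separately; (Δp)² = ⟨p²⟩ − ⟨p⟩².
Differentiate x·exp(−β·x) with the product rule; every integrand then reduces to terms xʲ·e^(−2βx) on [0, ∞), with ∫₀^∞ xʲ·e^(−2βx) dx = j!/(2β)^(j+1).
Normalization: ∫|φ|² dx = 0.42180.
⟨p⟩ = 0.0000 and ⟨p²⟩ = 0.70560.
(Δp)² = 0.70560 − (0.0000)² = 0.70560.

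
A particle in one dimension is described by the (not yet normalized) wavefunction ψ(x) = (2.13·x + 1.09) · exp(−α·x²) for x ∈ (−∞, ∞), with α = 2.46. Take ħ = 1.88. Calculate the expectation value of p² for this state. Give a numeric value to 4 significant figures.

13.56

p² ψ = −ħ² d²ψ/dx²; ⟨p²⟩ = −ħ² ∫ ψ*·ψ'' dx / ∫|ψ|² dx.
Expand each integrand as polynomial × e^(−2αx²) and use ∫x^(2j)·e^(−2αx²) dx = (2j−1)!!/(4α)^j · √(π/(2α)), odd powers → 0; here √(π/(2α)) = 0.79908. Differentiate with the product rule, d/dx e^(−αx²) = −2αx·e^(−αx²).
State is unnormalized: ∫|ψ|² dx = 1.3178, and ∫ψ*·(−ħ² ψ'') dx = 17.865, so ⟨p²⟩ = 17.865 / 1.3178.
⟨p²⟩ = 13.556.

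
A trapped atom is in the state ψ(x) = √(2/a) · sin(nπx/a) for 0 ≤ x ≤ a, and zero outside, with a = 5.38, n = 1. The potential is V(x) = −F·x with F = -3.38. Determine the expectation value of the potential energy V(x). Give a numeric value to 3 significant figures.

⟨V⟩ = ∫ V(x)·|ψ|² dx.
With sin²θ = (1 − cos2θ)/2 on 0 ≤ x ≤ a: ∫sin²(nπx/a) dx = a/2, ∫x·sin²(nπx/a) dx = a²/4, ∫x²·sin²(nπx/a) dx = a³·(1/6 − 1/(4n²π²)); higher powers xᵏ the same way, integrating xᵏ·cos(2nπx/a) by parts.
⟨V⟩ = 9.0922.

9.09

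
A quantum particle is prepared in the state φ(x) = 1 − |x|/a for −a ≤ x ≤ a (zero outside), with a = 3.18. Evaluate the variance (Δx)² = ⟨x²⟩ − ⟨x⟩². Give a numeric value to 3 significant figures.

1.01

Compute ⟨x⟩ and ⟨x²⟩ separately, then (Δx)² = ⟨x²⟩ − ⟨x⟩².
φ is even, so ∫ over [−a, a] = 2∫₀ᵃ with φ = 1 − x/a there: ∫₀ᵃ (1 − x/a)² dx = a/3, ∫₀ᵃ x²(1 − x/a)² dx = a³/30, ∫₀ᵃ x⁴(1 − x/a)² dx = a⁵/105.
Normalization: ∫|φ|² dx = 2.1200.
⟨x⟩ = 0.0000 and ⟨x²⟩ = 1.0112.
(Δx)² = 1.0112 − (0.0000)² = 1.0112.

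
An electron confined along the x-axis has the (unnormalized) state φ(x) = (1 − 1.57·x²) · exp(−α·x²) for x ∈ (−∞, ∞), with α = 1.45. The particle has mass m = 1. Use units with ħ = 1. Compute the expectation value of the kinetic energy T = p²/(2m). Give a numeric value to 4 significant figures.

2.195

T = −(ħ²/2m) d²/dx², so ⟨T⟩ = −(ħ²/2m) ∫ φ*·φ'' dx / ∫|φ|² dx; with m = 1.
Expand each integrand as polynomial × e^(−2αx²) and use ∫x^(2j)·e^(−2αx²) dx = (2j−1)!!/(4α)^j · √(π/(2α)), odd powers → 0; here √(π/(2α)) = 1.0408. Differentiate with the product rule, d/dx e^(−αx²) = −2αx·e^(−αx²).
State is unnormalized: ∫|φ|² dx = 0.70613, and ∫φ*·(−ħ²/2m · φ'') dx = 1.5502, so ⟨T⟩ = 1.5502 / 0.70613.
⟨T⟩ = 2.1953.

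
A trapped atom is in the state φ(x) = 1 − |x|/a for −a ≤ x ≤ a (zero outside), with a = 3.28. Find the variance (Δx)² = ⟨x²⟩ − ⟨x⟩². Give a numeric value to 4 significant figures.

Compute ⟨x⟩ and ⟨x²⟩ separately, then (Δx)² = ⟨x²⟩ − ⟨x⟩².
φ is even, so ∫ over [−a, a] = 2∫₀ᵃ with φ = 1 − x/a there: ∫₀ᵃ (1 − x/a)² dx = a/3, ∫₀ᵃ x²(1 − x/a)² dx = a³/30, ∫₀ᵃ x⁴(1 − x/a)² dx = a⁵/105.
Normalization: ∫|φ|² dx = 2.1867.
⟨x⟩ = 0.0000 and ⟨x²⟩ = 1.0758.
(Δx)² = 1.0758 − (0.0000)² = 1.0758.

1.076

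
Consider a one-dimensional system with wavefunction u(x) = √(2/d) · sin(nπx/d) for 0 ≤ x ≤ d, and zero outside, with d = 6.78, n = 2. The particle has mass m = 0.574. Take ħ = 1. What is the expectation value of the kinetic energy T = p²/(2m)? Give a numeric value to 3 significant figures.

T = −(ħ²/2m) d²/dx², so ⟨T⟩ = −(ħ²/2m) ∫ u*·u'' dx; with m = 0.574.
d/dx sin(nπx/d) = (nπ/d)·cos(nπx/d) and d²/dx² sin(nπx/d) = −(nπ/d)²·sin(nπx/d); on 0 ≤ x ≤ d, ∫sin²(nπx/d) dx = d/2 and ∫sin(nπx/d)·cos(nπx/d) dx = 0.
⟨T⟩ = 0.74810.

0.748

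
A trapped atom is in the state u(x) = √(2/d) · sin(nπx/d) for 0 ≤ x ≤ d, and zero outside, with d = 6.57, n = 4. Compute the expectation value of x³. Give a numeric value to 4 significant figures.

69.55

⟨x³⟩ = ∫ x³·|u|² dx (integrals over the domain).
With sin²θ = (1 − cos2θ)/2 on 0 ≤ x ≤ d: ∫sin²(nπx/d) dx = d/2, ∫x·sin²(nπx/d) dx = d²/4, ∫x²·sin²(nπx/d) dx = d³·(1/6 − 1/(4n²π²)); higher powers xᵏ the same way, integrating xᵏ·cos(2nπx/d) by parts.
⟨x³⟩ = 69.551.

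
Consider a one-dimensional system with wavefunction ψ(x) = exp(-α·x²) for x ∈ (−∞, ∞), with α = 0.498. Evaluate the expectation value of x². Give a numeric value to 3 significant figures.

⟨x²⟩ = ∫ x²·|ψ|² dx / ∫|ψ|² dx (integrals over the domain).
Gaussian moments: ∫x^(2j)·e^(−2αx²) dx = (2j−1)!!/(4α)^j · √(π/(2α)), odd powers integrate to 0; here √(π/(2α)) = 1.7760.
State is unnormalized: ∫|ψ|² dx = 1.7760, and ∫ψ*·x²·ψ dx = 0.89157, so ⟨x²⟩ = 0.89157 / 1.7760.
⟨x²⟩ = 0.50201.

0.502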